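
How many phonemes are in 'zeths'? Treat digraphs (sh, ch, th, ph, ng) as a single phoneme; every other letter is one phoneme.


Parsing 'zeths' greedily, digraphs first:
  'z' -> consonant phoneme (phonemes so far: 1)
  'e' -> vowel phoneme (phonemes so far: 2)
  'th' -> digraph (1 consonant phoneme) (phonemes so far: 3)
  's' -> consonant phoneme (phonemes so far: 4)
Total phonemes: 4

4


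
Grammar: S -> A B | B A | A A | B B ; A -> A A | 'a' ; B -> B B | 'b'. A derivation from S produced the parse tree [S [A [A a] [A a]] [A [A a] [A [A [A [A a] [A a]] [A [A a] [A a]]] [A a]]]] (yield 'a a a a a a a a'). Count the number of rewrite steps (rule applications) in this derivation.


Every bracketed nonterminal node [X ...] in the tree is produced by exactly one rule application.
Reading the tree off as a leftmost derivation:
  Step 1: S  =>  A A   (applied S -> A A)
  Step 2: A A  =>  A A A   (applied A -> A A)
  Step 3: A A A  =>  a A A   (applied A -> a)
  Step 4: a A A  =>  a a A   (applied A -> a)
  Step 5: a a A  =>  a a A A   (applied A -> A A)
  Step 6: a a A A  =>  a a a A   (applied A -> a)
  Step 7: a a a A  =>  a a a A A   (applied A -> A A)
  Step 8: a a a A A  =>  a a a A A A   (applied A -> A A)
  Step 9: a a a A A A  =>  a a a A A A A   (applied A -> A A)
  Step 10: a a a A A A A  =>  a a a a A A A   (applied A -> a)
  Step 11: a a a a A A A  =>  a a a a a A A   (applied A -> a)
  Step 12: a a a a a A A  =>  a a a a a A A A   (applied A -> A A)
  Step 13: a a a a a A A A  =>  a a a a a a A A   (applied A -> a)
  Step 14: a a a a a a A A  =>  a a a a a a a A   (applied A -> a)
  Step 15: a a a a a a a A  =>  a a a a a a a a   (applied A -> a)
Final yield: a a a a a a a a
Total rewrite steps: 15

15


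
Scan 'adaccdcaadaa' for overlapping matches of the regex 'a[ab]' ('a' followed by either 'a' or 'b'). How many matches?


Pattern: a[ab] means 'a' followed by either 'a' or 'b'.
Scanning 'adaccdcaadaa' position-by-position:
  Pos 0: window 'ad' -> no
  Pos 1: window 'da' -> no
  Pos 2: window 'ac' -> no
  Pos 3: window 'cc' -> no
  Pos 4: window 'cd' -> no
  Pos 5: window 'dc' -> no
  Pos 6: window 'ca' -> no
  Pos 7: window 'aa' -> MATCH
  Pos 8: window 'ad' -> no
  Pos 9: window 'da' -> no
  Pos 10: window 'aa' -> MATCH
  Pos 11: window 'a' -> no
Total matches: 2

2


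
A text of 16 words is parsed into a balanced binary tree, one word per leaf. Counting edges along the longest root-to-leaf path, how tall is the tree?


In a balanced binary tree with n leaves the deepest leaf is ceil(log2(n)) edges below the root.
log2(16) = 4.0000
ceil(4.0000) = 4
height (edges) = 4

4


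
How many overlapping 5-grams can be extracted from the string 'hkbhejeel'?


String 'hkbhejeel' has length L = 9.
Number of overlapping n-grams = L - n + 1
Substituting: 9 - 5 + 1 = 5

5


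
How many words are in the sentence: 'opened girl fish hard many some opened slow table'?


Counting words by splitting on spaces:
  Word 1: 'opened'
  Word 2: 'girl'
  Word 3: 'fish'
  Word 4: 'hard'
  Word 5: 'many'
  Word 6: 'some'
  Word 7: 'opened'
  Word 8: 'slow'
  Word 9: 'table'
Total words: 9

9


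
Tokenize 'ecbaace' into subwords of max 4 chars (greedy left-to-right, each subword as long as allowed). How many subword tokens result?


'ecbaace' has 7 characters.
Chunking with max size 4:
  Chunk 1: 'ecba' (positions 0-3)
  Chunk 2: 'ace' (positions 4-6)
Total chunks: ceil(7 / 4) = 2

2


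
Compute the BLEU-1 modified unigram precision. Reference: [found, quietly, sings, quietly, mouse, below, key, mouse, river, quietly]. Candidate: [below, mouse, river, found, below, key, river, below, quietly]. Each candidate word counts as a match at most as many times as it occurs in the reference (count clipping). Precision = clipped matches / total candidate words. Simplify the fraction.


Reference word counts: {'below': 1, 'found': 1, 'key': 1, 'mouse': 2, 'quietly': 3, 'river': 1, 'sings': 1}
Checking each candidate word (with clipping):
  'below' -> in reference (ref count 1, used 1/1) -> match (matches: 1)
  'mouse' -> in reference (ref count 2, used 1/2) -> match (matches: 2)
  'river' -> in reference (ref count 1, used 1/1) -> match (matches: 3)
  'found' -> in reference (ref count 1, used 1/1) -> match (matches: 4)
  'below' -> ref count 1 already used up (1/1) -> clipped, no match (matches: 4)
  'key' -> in reference (ref count 1, used 1/1) -> match (matches: 5)
  'river' -> ref count 1 already used up (1/1) -> clipped, no match (matches: 5)
  'below' -> ref count 1 already used up (1/1) -> clipped, no match (matches: 5)
  'quietly' -> in reference (ref count 3, used 1/3) -> match (matches: 6)
Clipped matches: 6, Candidate length: 9
Precision = 6/9 = 2/3

2/3


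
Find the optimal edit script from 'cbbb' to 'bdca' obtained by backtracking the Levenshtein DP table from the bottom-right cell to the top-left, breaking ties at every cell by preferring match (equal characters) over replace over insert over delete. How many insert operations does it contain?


Edit distance = 4. Backtracking from cell (4, 4) with preference match > replace > insert > delete,
then listing the resulting alignment 'cbbb' -> 'bdca' left to right:
  Step 1: replace c->b
  Step 2: replace b->d
  Step 3: replace b->c
  Step 4: replace b->a
Total insertions: 0

0


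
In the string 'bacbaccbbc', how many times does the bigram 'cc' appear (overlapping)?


Scanning 'bacbaccbbc' for bigram 'cc':
  Position 0: 'ba' -> no
  Position 1: 'ac' -> no
  Position 2: 'cb' -> no
  Position 3: 'ba' -> no
  Position 4: 'ac' -> no
  Position 5: 'cc' -> MATCH
  Position 6: 'cb' -> no
  Position 7: 'bb' -> no
  Position 8: 'bc' -> no
Total matches: 1

1


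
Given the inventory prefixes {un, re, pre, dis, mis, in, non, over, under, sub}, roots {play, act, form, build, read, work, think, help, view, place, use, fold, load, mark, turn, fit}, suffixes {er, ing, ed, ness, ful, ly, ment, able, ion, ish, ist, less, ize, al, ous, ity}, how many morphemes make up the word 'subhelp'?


Segmenting 'subhelp' against the inventory:
  'sub' -> prefix (morpheme 1)
  'help' -> root (morpheme 2)
Total morphemes: 2

2


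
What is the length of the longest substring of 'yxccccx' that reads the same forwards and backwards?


Scanning 'yxccccx' for palindromic substrings.
Substring at positions 1-6: 'xccccx'.
Check: reverse('xccccx') = 'xccccx' -> palindrome confirmed.
Neighbouring characters ('y' / '-') break symmetry, so it cannot extend further.
No longer palindromic substring exists; longest length = 6

6


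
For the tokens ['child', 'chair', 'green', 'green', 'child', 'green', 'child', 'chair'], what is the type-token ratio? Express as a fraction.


Tokens: 8
Unique types: ('chair', 'child', 'green') = 3
TTR = 3/8
Already in lowest terms.

3/8


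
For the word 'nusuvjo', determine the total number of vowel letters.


Scanning each character of 'nusuvjo':
  Position 1: 'n' -> consonant (running count: 0)
  Position 2: 'u' -> vowel (running count: 1)
  Position 3: 's' -> consonant (running count: 1)
  Position 4: 'u' -> vowel (running count: 2)
  Position 5: 'v' -> consonant (running count: 2)
  Position 6: 'j' -> consonant (running count: 2)
  Position 7: 'o' -> vowel (running count: 3)
Total vowels: 3

3


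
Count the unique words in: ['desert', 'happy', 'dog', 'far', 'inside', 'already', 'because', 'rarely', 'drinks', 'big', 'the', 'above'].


Listing all tokens and tracking unique types:
  Token 1: 'desert' -> NEW (unique so far: 1)
  Token 2: 'happy' -> NEW (unique so far: 2)
  Token 3: 'dog' -> NEW (unique so far: 3)
  Token 4: 'far' -> NEW (unique so far: 4)
  Token 5: 'inside' -> NEW (unique so far: 5)
  Token 6: 'already' -> NEW (unique so far: 6)
  Token 7: 'because' -> NEW (unique so far: 7)
  Token 8: 'rarely' -> NEW (unique so far: 8)
  Token 9: 'drinks' -> NEW (unique so far: 9)
  Token 10: 'big' -> NEW (unique so far: 10)
  Token 11: 'the' -> NEW (unique so far: 11)
  Token 12: 'above' -> NEW (unique so far: 12)
Unique types: ('above', 'already', 'because', 'big', 'desert', 'dog', 'drinks', 'far', 'happy', 'inside', 'rarely', 'the')
Vocabulary size: 12

12


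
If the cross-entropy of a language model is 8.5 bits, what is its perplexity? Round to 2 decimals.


Perplexity formula: PP = 2^H
H = 8.5
PP = 2^8.5
Decompose: 2^8.5 = 2^8 * 2^0.5 = 2^8 * sqrt(2)
2^8 = 256, sqrt(2) ~ 1.4142136
PP ~ 256 * 1.4142136 = 362.0386816
Rounded to 2 decimals: 362.04

362.04


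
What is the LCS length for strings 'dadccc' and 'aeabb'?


DP table for LCS of 'dadccc' and 'aeabb':
       a  e  a  b  b
    0  0  0  0  0  0
  d 0  0  0  0  0  0
  a 0  1  1  1  1  1
  d 0  1  1  1  1  1
  c 0  1  1  1  1  1
  c 0  1  1  1  1  1
  c 0  1  1  1  1  1
LCS: 'a'
LCS length = 1

1


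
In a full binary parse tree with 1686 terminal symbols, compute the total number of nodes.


Leaf nodes (terminals): 1686
Internal nodes = n - 1 = 1686 - 1 = 1685
Total = leaves + internal = 1686 + 1685 = 3371

3371


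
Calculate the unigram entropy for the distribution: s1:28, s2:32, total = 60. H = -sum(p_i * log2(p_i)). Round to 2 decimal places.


Computing entropy H = -sum(p_i * log2(p_i)):
  s1: p = 28/60 = 0.4667, -p*log2(p) = 0.5131
  s2: p = 32/60 = 0.5333, -p*log2(p) = 0.4837
H = sum of terms = 0.9968
Rounded to 2 decimals: 1.00

1.00


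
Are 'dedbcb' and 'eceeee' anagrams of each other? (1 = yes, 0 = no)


Sort characters of 'dedbcb': 'bbcdde'
Sort characters of 'eceeee': 'ceeeee'
Sorted forms differ -> they are NOT anagrams
Result: 0

0


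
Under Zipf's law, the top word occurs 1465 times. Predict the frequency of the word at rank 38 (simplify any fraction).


Zipf's law: freq(rank) = f1 / rank
f1 = 1465, rank = 38
freq = 1465 / 38
GCD(1465, 38) = 1
Simplified: 1465/38

1465/38


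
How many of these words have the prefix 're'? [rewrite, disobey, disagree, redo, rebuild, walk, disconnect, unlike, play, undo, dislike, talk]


Checking each word for prefix 're':
  'rewrite' -> YES, starts with 're' (count: 1)
  'disobey' -> no (count: 1)
  'disagree' -> no (count: 1)
  'redo' -> YES, starts with 're' (count: 2)
  'rebuild' -> YES, starts with 're' (count: 3)
  'walk' -> no (count: 3)
  'disconnect' -> no (count: 3)
  'unlike' -> no (count: 3)
  'play' -> no (count: 3)
  'undo' -> no (count: 3)
  'dislike' -> no (count: 3)
  'talk' -> no (count: 3)
Total with prefix 're': 3

3


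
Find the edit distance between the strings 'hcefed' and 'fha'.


Building DP table for s1='hcefed' (len 6) and s2='fha' (len 3):
       f  h  a
    0  1  2  3
  h 1  1  1  2
  c 2  2  2  2
  e 3  3  3  3
  f 4  3  4  4
  e 5  4  4  5
  d 6  5  5  5
Edit distance = dp[6][3] = 5

5


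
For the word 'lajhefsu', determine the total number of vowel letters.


Scanning each character of 'lajhefsu':
  Position 1: 'l' -> consonant (running count: 0)
  Position 2: 'a' -> vowel (running count: 1)
  Position 3: 'j' -> consonant (running count: 1)
  Position 4: 'h' -> consonant (running count: 1)
  Position 5: 'e' -> vowel (running count: 2)
  Position 6: 'f' -> consonant (running count: 2)
  Position 7: 's' -> consonant (running count: 2)
  Position 8: 'u' -> vowel (running count: 3)
Total vowels: 3

3


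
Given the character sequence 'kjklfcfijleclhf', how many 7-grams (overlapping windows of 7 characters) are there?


String 'kjklfcfijleclhf' has length L = 15.
Number of overlapping n-grams = L - n + 1
Substituting: 15 - 7 + 1 = 9

9


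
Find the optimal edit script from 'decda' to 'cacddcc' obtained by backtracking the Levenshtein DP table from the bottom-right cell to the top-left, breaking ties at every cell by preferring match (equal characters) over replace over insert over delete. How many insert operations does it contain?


Edit distance = 5. Backtracking from cell (5, 7) with preference match > replace > insert > delete,
then listing the resulting alignment 'decda' -> 'cacddcc' left to right:
  Step 1: replace d->c
  Step 2: replace e->a
  Step 3: keep 'c'
  Step 4: insert 'd' [insertion #1]
  Step 5: keep 'd'
  Step 6: insert 'c' [insertion #2]
  Step 7: replace a->c
Total insertions: 2

2


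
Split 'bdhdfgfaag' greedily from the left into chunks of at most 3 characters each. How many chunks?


'bdhdfgfaag' has 10 characters.
Chunking with max size 3:
  Chunk 1: 'bdh' (positions 0-2)
  Chunk 2: 'dfg' (positions 3-5)
  Chunk 3: 'faa' (positions 6-8)
  Chunk 4: 'g' (positions 9-9)
Total chunks: ceil(10 / 3) = 4

4


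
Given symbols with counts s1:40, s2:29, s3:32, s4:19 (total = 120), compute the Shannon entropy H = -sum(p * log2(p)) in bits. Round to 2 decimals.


Computing entropy H = -sum(p_i * log2(p_i)):
  s1: p = 40/120 = 0.3333, -p*log2(p) = 0.5283
  s2: p = 29/120 = 0.2417, -p*log2(p) = 0.4952
  s3: p = 32/120 = 0.2667, -p*log2(p) = 0.5085
  s4: p = 19/120 = 0.1583, -p*log2(p) = 0.4210
H = sum of terms = 1.9530
Rounded to 2 decimals: 1.95

1.95


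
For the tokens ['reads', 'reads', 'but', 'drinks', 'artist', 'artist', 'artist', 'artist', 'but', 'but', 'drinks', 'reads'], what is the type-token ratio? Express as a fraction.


Tokens: 12
Unique types: ('artist', 'but', 'drinks', 'reads') = 4
TTR = 4/12
Simplify: divide both by 4 -> 1/3
TTR = 1/3

1/3


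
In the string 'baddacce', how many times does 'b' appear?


Scanning 'baddacce' for 'b':
  Position 0: 'b' -> MATCH (count: 1)
Total occurrences of 'b': 1

1


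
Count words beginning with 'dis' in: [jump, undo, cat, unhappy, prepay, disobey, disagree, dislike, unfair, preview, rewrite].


Checking each word for prefix 'dis':
  'jump' -> no (count: 0)
  'undo' -> no (count: 0)
  'cat' -> no (count: 0)
  'unhappy' -> no (count: 0)
  'prepay' -> no (count: 0)
  'disobey' -> YES, starts with 'dis' (count: 1)
  'disagree' -> YES, starts with 'dis' (count: 2)
  'dislike' -> YES, starts with 'dis' (count: 3)
  'unfair' -> no (count: 3)
  'preview' -> no (count: 3)
  'rewrite' -> no (count: 3)
Total with prefix 'dis': 3

3


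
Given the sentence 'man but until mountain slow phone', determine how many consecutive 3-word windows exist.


Word trigrams from [6] words:
  Trigram 1: (man but until)
  Trigram 2: (but until mountain)
  Trigram 3: (until mountain slow)
  Trigram 4: (mountain slow phone)
Total word trigrams: 6 - 2 = 4

4


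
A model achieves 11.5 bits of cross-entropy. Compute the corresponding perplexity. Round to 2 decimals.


Perplexity formula: PP = 2^H
H = 11.5
PP = 2^11.5
Decompose: 2^11.5 = 2^11 * 2^0.5 = 2^11 * sqrt(2)
2^11 = 2048, sqrt(2) ~ 1.4142136
PP ~ 2048 * 1.4142136 = 2896.3094528
Rounded to 2 decimals: 2896.31

2896.31


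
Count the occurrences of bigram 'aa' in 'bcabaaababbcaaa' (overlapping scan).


Scanning 'bcabaaababbcaaa' for bigram 'aa':
  Position 0: 'bc' -> no
  Position 1: 'ca' -> no
  Position 2: 'ab' -> no
  Position 3: 'ba' -> no
  Position 4: 'aa' -> MATCH
  Position 5: 'aa' -> MATCH
  Position 6: 'ab' -> no
  Position 7: 'ba' -> no
  Position 8: 'ab' -> no
  Position 9: 'bb' -> no
  Position 10: 'bc' -> no
  Position 11: 'ca' -> no
  Position 12: 'aa' -> MATCH
  Position 13: 'aa' -> MATCH
Total matches: 4

4


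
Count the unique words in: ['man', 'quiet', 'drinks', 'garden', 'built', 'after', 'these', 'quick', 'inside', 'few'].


Listing all tokens and tracking unique types:
  Token 1: 'man' -> NEW (unique so far: 1)
  Token 2: 'quiet' -> NEW (unique so far: 2)
  Token 3: 'drinks' -> NEW (unique so far: 3)
  Token 4: 'garden' -> NEW (unique so far: 4)
  Token 5: 'built' -> NEW (unique so far: 5)
  Token 6: 'after' -> NEW (unique so far: 6)
  Token 7: 'these' -> NEW (unique so far: 7)
  Token 8: 'quick' -> NEW (unique so far: 8)
  Token 9: 'inside' -> NEW (unique so far: 9)
  Token 10: 'few' -> NEW (unique so far: 10)
Unique types: ('after', 'built', 'drinks', 'few', 'garden', 'inside', 'man', 'quick', 'quiet', 'these')
Vocabulary size: 10

10


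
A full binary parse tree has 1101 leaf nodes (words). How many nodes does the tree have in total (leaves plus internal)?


Leaf nodes (terminals): 1101
Internal nodes = n - 1 = 1101 - 1 = 1100
Total = leaves + internal = 1101 + 1100 = 2201

2201


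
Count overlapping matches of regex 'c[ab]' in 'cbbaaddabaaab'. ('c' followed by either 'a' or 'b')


Pattern: c[ab] means 'c' followed by either 'a' or 'b'.
Scanning 'cbbaaddabaaab' position-by-position:
  Pos 0: window 'cb' -> MATCH
  Pos 1: window 'bb' -> no
  Pos 2: window 'ba' -> no
  Pos 3: window 'aa' -> no
  Pos 4: window 'ad' -> no
  Pos 5: window 'dd' -> no
  Pos 6: window 'da' -> no
  Pos 7: window 'ab' -> no
  Pos 8: window 'ba' -> no
  Pos 9: window 'aa' -> no
  Pos 10: window 'aa' -> no
  Pos 11: window 'ab' -> no
  Pos 12: window 'b' -> no
Total matches: 1

1


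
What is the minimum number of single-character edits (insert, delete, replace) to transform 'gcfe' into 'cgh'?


Building DP table for s1='gcfe' (len 4) and s2='cgh' (len 3):
       c  g  h
    0  1  2  3
  g 1  1  1  2
  c 2  1  2  2
  f 3  2  2  3
  e 4  3  3  3
Edit distance = dp[4][3] = 3

3


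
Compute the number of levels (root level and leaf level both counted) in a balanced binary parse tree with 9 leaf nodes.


In a balanced binary tree with n leaves the deepest leaf is ceil(log2(n)) edges below the root,
so counting node levels inclusive of root and leaves gives ceil(log2(n)) + 1 levels.
log2(9) = 3.1699
ceil(3.1699) = 4
levels = 4 + 1 = 5

5


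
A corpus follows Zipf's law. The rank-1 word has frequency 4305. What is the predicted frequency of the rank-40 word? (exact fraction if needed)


Zipf's law: freq(rank) = f1 / rank
f1 = 4305, rank = 40
freq = 4305 / 40
GCD(4305, 40) = 5
Simplified: 861/8

861/8


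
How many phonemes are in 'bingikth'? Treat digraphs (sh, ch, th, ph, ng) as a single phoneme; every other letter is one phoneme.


Parsing 'bingikth' greedily, digraphs first:
  'b' -> consonant phoneme (phonemes so far: 1)
  'i' -> vowel phoneme (phonemes so far: 2)
  'ng' -> digraph (1 consonant phoneme) (phonemes so far: 3)
  'i' -> vowel phoneme (phonemes so far: 4)
  'k' -> consonant phoneme (phonemes so far: 5)
  'th' -> digraph (1 consonant phoneme) (phonemes so far: 6)
Total phonemes: 6

6


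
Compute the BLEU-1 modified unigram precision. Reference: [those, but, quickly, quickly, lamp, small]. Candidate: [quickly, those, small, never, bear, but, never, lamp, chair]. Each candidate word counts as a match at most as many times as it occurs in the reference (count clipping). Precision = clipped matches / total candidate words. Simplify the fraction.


Reference word counts: {'but': 1, 'lamp': 1, 'quickly': 2, 'small': 1, 'those': 1}
Checking each candidate word (with clipping):
  'quickly' -> in reference (ref count 2, used 1/2) -> match (matches: 1)
  'those' -> in reference (ref count 1, used 1/1) -> match (matches: 2)
  'small' -> in reference (ref count 1, used 1/1) -> match (matches: 3)
  'never' -> not in reference -> no match (matches: 3)
  'bear' -> not in reference -> no match (matches: 3)
  'but' -> in reference (ref count 1, used 1/1) -> match (matches: 4)
  'never' -> not in reference -> no match (matches: 4)
  'lamp' -> in reference (ref count 1, used 1/1) -> match (matches: 5)
  'chair' -> not in reference -> no match (matches: 5)
Clipped matches: 5, Candidate length: 9
Precision = 5/9

5/9


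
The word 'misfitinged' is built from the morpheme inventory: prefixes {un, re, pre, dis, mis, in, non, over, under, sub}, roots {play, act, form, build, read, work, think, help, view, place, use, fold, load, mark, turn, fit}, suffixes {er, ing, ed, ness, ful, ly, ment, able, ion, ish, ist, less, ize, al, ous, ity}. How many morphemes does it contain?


Segmenting 'misfitinged' against the inventory:
  'mis' -> prefix (morpheme 1)
  'fit' -> root (morpheme 2)
  'ing' -> suffix (morpheme 3)
  'ed' -> suffix (morpheme 4)
Total morphemes: 4

4


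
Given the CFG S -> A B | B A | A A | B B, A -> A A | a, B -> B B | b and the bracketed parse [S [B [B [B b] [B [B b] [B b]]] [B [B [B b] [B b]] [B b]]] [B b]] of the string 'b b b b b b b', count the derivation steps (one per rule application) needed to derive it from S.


Every bracketed nonterminal node [X ...] in the tree is produced by exactly one rule application.
Reading the tree off as a leftmost derivation:
  Step 1: S  =>  B B   (applied S -> B B)
  Step 2: B B  =>  B B B   (applied B -> B B)
  Step 3: B B B  =>  B B B B   (applied B -> B B)
  Step 4: B B B B  =>  b B B B   (applied B -> b)
  Step 5: b B B B  =>  b B B B B   (applied B -> B B)
  Step 6: b B B B B  =>  b b B B B   (applied B -> b)
  Step 7: b b B B B  =>  b b b B B   (applied B -> b)
  Step 8: b b b B B  =>  b b b B B B   (applied B -> B B)
  Step 9: b b b B B B  =>  b b b B B B B   (applied B -> B B)
  Step 10: b b b B B B B  =>  b b b b B B B   (applied B -> b)
  Step 11: b b b b B B B  =>  b b b b b B B   (applied B -> b)
  Step 12: b b b b b B B  =>  b b b b b b B   (applied B -> b)
  Step 13: b b b b b b B  =>  b b b b b b b   (applied B -> b)
Final yield: b b b b b b b
Total rewrite steps: 13

13


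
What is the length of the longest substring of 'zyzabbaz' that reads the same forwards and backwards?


Scanning 'zyzabbaz' for palindromic substrings.
Substring at positions 2-7: 'zabbaz'.
Check: reverse('zabbaz') = 'zabbaz' -> palindrome confirmed.
Neighbouring characters ('y' / '-') break symmetry, so it cannot extend further.
No longer palindromic substring exists; longest length = 6

6


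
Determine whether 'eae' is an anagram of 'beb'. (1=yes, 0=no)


Sort characters of 'eae': 'aee'
Sort characters of 'beb': 'bbe'
Sorted forms differ -> they are NOT anagrams
Result: 0

0


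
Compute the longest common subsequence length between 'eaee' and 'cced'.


DP table for LCS of 'eaee' and 'cced':
       c  c  e  d
    0  0  0  0  0
  e 0  0  0  1  1
  a 0  0  0  1  1
  e 0  0  0  1  1
  e 0  0  0  1  1
LCS: 'e'
LCS length = 1

1


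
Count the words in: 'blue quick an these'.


Counting words by splitting on spaces:
  Word 1: 'blue'
  Word 2: 'quick'
  Word 3: 'an'
  Word 4: 'these'
Total words: 4

4


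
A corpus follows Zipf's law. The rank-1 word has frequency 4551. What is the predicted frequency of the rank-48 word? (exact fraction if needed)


Zipf's law: freq(rank) = f1 / rank
f1 = 4551, rank = 48
freq = 4551 / 48
GCD(4551, 48) = 3
Simplified: 1517/16

1517/16


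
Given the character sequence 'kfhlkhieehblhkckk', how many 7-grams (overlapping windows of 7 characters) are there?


String 'kfhlkhieehblhkckk' has length L = 17.
Number of overlapping n-grams = L - n + 1
Substituting: 17 - 7 + 1 = 11

11


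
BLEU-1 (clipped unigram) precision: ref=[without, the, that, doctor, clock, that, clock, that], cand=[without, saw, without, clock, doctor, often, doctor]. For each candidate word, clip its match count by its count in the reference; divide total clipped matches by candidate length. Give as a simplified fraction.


Reference word counts: {'clock': 2, 'doctor': 1, 'that': 3, 'the': 1, 'without': 1}
Checking each candidate word (with clipping):
  'without' -> in reference (ref count 1, used 1/1) -> match (matches: 1)
  'saw' -> not in reference -> no match (matches: 1)
  'without' -> ref count 1 already used up (1/1) -> clipped, no match (matches: 1)
  'clock' -> in reference (ref count 2, used 1/2) -> match (matches: 2)
  'doctor' -> in reference (ref count 1, used 1/1) -> match (matches: 3)
  'often' -> not in reference -> no match (matches: 3)
  'doctor' -> ref count 1 already used up (1/1) -> clipped, no match (matches: 3)
Clipped matches: 3, Candidate length: 7
Precision = 3/7

3/7


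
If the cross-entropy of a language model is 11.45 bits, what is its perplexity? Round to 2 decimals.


Perplexity formula: PP = 2^H
H = 11.45
PP = 2^11.45
Decompose: 2^11.45 = 2^11 * 2^0.45
2^11 = 2048, 2^0.45 ~ 1.3660403
PP ~ 2048 * 1.3660403 = 2797.6505344
Rounded to 2 decimals: 2797.65

2797.65


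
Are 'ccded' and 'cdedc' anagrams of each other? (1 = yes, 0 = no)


Sort characters of 'ccded': 'ccdde'
Sort characters of 'cdedc': 'ccdde'
Sorted forms match -> they ARE anagrams
Result: 1

1


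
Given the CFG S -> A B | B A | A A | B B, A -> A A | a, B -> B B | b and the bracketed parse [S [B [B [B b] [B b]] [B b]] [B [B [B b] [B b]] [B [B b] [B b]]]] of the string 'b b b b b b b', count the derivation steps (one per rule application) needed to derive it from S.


Every bracketed nonterminal node [X ...] in the tree is produced by exactly one rule application.
Reading the tree off as a leftmost derivation:
  Step 1: S  =>  B B   (applied S -> B B)
  Step 2: B B  =>  B B B   (applied B -> B B)
  Step 3: B B B  =>  B B B B   (applied B -> B B)
  Step 4: B B B B  =>  b B B B   (applied B -> b)
  Step 5: b B B B  =>  b b B B   (applied B -> b)
  Step 6: b b B B  =>  b b b B   (applied B -> b)
  Step 7: b b b B  =>  b b b B B   (applied B -> B B)
  Step 8: b b b B B  =>  b b b B B B   (applied B -> B B)
  Step 9: b b b B B B  =>  b b b b B B   (applied B -> b)
  Step 10: b b b b B B  =>  b b b b b B   (applied B -> b)
  Step 11: b b b b b B  =>  b b b b b B B   (applied B -> B B)
  Step 12: b b b b b B B  =>  b b b b b b B   (applied B -> b)
  Step 13: b b b b b b B  =>  b b b b b b b   (applied B -> b)
Final yield: b b b b b b b
Total rewrite steps: 13

13


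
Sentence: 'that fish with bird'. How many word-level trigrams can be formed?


Word trigrams from [4] words:
  Trigram 1: (that fish with)
  Trigram 2: (fish with bird)
Total word trigrams: 4 - 2 = 2

2


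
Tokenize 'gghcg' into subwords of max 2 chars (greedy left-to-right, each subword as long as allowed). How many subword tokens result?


'gghcg' has 5 characters.
Chunking with max size 2:
  Chunk 1: 'gg' (positions 0-1)
  Chunk 2: 'hc' (positions 2-3)
  Chunk 3: 'g' (positions 4-4)
Total chunks: ceil(5 / 2) = 3

3


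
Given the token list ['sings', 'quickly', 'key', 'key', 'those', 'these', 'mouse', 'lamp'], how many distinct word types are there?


Listing all tokens and tracking unique types:
  Token 1: 'sings' -> NEW (unique so far: 1)
  Token 2: 'quickly' -> NEW (unique so far: 2)
  Token 3: 'key' -> NEW (unique so far: 3)
  Token 4: 'key' -> duplicate (unique so far: 3)
  Token 5: 'those' -> NEW (unique so far: 4)
  Token 6: 'these' -> NEW (unique so far: 5)
  Token 7: 'mouse' -> NEW (unique so far: 6)
  Token 8: 'lamp' -> NEW (unique so far: 7)
Unique types: ('key', 'lamp', 'mouse', 'quickly', 'sings', 'these', 'those')
Vocabulary size: 7

7


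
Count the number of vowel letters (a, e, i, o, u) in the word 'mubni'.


Scanning each character of 'mubni':
  Position 1: 'm' -> consonant (running count: 0)
  Position 2: 'u' -> vowel (running count: 1)
  Position 3: 'b' -> consonant (running count: 1)
  Position 4: 'n' -> consonant (running count: 1)
  Position 5: 'i' -> vowel (running count: 2)
Total vowels: 2

2


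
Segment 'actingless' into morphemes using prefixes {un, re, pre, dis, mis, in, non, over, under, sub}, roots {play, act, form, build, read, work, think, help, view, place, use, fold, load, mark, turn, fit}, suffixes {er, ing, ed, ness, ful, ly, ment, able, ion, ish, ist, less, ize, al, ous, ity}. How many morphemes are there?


Segmenting 'actingless' against the inventory:
  'act' -> root (morpheme 1)
  'ing' -> suffix (morpheme 2)
  'less' -> suffix (morpheme 3)
Total morphemes: 3

3


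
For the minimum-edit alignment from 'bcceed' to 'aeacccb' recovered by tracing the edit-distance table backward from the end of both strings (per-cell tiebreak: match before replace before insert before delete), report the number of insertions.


Edit distance = 6. Backtracking from cell (6, 7) with preference match > replace > insert > delete,
then listing the resulting alignment 'bcceed' -> 'aeacccb' left to right:
  Step 1: insert 'a' [insertion #1]
  Step 2: replace b->e
  Step 3: replace c->a
  Step 4: keep 'c'
  Step 5: replace e->c
  Step 6: replace e->c
  Step 7: replace d->b
Total insertions: 1

1


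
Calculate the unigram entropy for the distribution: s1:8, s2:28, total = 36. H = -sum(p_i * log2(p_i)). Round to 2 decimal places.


Computing entropy H = -sum(p_i * log2(p_i)):
  s1: p = 8/36 = 0.2222, -p*log2(p) = 0.4822
  s2: p = 28/36 = 0.7778, -p*log2(p) = 0.2820
H = sum of terms = 0.7642
Rounded to 2 decimals: 0.76

0.76


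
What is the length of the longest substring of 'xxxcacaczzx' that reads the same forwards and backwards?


Scanning 'xxxcacaczzx' for palindromic substrings.
Substring at positions 3-7: 'cacac'.
Check: reverse('cacac') = 'cacac' -> palindrome confirmed.
Neighbouring characters ('x' / 'z') break symmetry, so it cannot extend further.
No longer palindromic substring exists; longest length = 5

5


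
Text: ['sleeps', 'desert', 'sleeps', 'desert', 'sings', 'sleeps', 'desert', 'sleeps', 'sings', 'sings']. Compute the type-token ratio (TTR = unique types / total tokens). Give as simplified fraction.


Tokens: 10
Unique types: ('desert', 'sings', 'sleeps') = 3
TTR = 3/10
Already in lowest terms.

3/10


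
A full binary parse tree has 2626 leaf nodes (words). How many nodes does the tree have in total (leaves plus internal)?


Leaf nodes (terminals): 2626
Internal nodes = n - 1 = 2626 - 1 = 2625
Total = leaves + internal = 2626 + 2625 = 5251

5251


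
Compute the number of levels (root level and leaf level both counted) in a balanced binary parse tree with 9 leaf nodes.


In a balanced binary tree with n leaves the deepest leaf is ceil(log2(n)) edges below the root,
so counting node levels inclusive of root and leaves gives ceil(log2(n)) + 1 levels.
log2(9) = 3.1699
ceil(3.1699) = 4
levels = 4 + 1 = 5

5


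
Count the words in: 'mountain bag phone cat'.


Counting words by splitting on spaces:
  Word 1: 'mountain'
  Word 2: 'bag'
  Word 3: 'phone'
  Word 4: 'cat'
Total words: 4

4


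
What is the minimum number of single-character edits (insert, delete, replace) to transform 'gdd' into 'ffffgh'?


Building DP table for s1='gdd' (len 3) and s2='ffffgh' (len 6):
       f  f  f  f  g  h
    0  1  2  3  4  5  6
  g 1  1  2  3  4  4  5
  d 2  2  2  3  4  5  5
  d 3  3  3  3  4  5  6
Edit distance = dp[3][6] = 6

6


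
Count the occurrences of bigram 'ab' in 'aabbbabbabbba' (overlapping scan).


Scanning 'aabbbabbabbba' for bigram 'ab':
  Position 0: 'aa' -> no
  Position 1: 'ab' -> MATCH
  Position 2: 'bb' -> no
  Position 3: 'bb' -> no
  Position 4: 'ba' -> no
  Position 5: 'ab' -> MATCH
  Position 6: 'bb' -> no
  Position 7: 'ba' -> no
  Position 8: 'ab' -> MATCH
  Position 9: 'bb' -> no
  Position 10: 'bb' -> no
  Position 11: 'ba' -> no
Total matches: 3

3


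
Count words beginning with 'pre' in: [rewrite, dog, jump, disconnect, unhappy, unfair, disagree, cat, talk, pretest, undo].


Checking each word for prefix 'pre':
  'rewrite' -> no (count: 0)
  'dog' -> no (count: 0)
  'jump' -> no (count: 0)
  'disconnect' -> no (count: 0)
  'unhappy' -> no (count: 0)
  'unfair' -> no (count: 0)
  'disagree' -> no (count: 0)
  'cat' -> no (count: 0)
  'talk' -> no (count: 0)
  'pretest' -> YES, starts with 'pre' (count: 1)
  'undo' -> no (count: 1)
Total with prefix 'pre': 1

1


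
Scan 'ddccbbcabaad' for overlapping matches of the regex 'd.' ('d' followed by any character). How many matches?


Pattern: d. means 'd' followed by any character.
Scanning 'ddccbbcabaad' position-by-position:
  Pos 0: window 'dd' -> MATCH
  Pos 1: window 'dc' -> MATCH
  Pos 2: window 'cc' -> no
  Pos 3: window 'cb' -> no
  Pos 4: window 'bb' -> no
  Pos 5: window 'bc' -> no
  Pos 6: window 'ca' -> no
  Pos 7: window 'ab' -> no
  Pos 8: window 'ba' -> no
  Pos 9: window 'aa' -> no
  Pos 10: window 'ad' -> no
  Pos 11: window 'd' -> no
Total matches: 2

2


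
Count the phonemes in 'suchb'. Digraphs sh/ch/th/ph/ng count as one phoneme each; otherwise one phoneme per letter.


Parsing 'suchb' greedily, digraphs first:
  's' -> consonant phoneme (phonemes so far: 1)
  'u' -> vowel phoneme (phonemes so far: 2)
  'ch' -> digraph (1 consonant phoneme) (phonemes so far: 3)
  'b' -> consonant phoneme (phonemes so far: 4)
Total phonemes: 4

4


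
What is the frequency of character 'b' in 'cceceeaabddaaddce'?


Scanning 'cceceeaabddaaddce' for 'b':
  Position 8: 'b' -> MATCH (count: 1)
Total occurrences of 'b': 1

1


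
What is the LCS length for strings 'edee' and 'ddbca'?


DP table for LCS of 'edee' and 'ddbca':
       d  d  b  c  a
    0  0  0  0  0  0
  e 0  0  0  0  0  0
  d 0  1  1  1  1  1
  e 0  1  1  1  1  1
  e 0  1  1  1  1  1
LCS: 'd'
LCS length = 1

1


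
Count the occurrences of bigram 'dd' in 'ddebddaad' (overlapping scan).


Scanning 'ddebddaad' for bigram 'dd':
  Position 0: 'dd' -> MATCH
  Position 1: 'de' -> no
  Position 2: 'eb' -> no
  Position 3: 'bd' -> no
  Position 4: 'dd' -> MATCH
  Position 5: 'da' -> no
  Position 6: 'aa' -> no
  Position 7: 'ad' -> no
Total matches: 2

2


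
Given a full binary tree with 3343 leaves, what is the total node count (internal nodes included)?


Leaf nodes (terminals): 3343
Internal nodes = n - 1 = 3343 - 1 = 3342
Total = leaves + internal = 3343 + 3342 = 6685

6685


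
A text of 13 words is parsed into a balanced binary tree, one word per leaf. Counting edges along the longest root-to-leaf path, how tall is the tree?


In a balanced binary tree with n leaves the deepest leaf is ceil(log2(n)) edges below the root.
log2(13) = 3.7004
ceil(3.7004) = 4
height (edges) = 4

4


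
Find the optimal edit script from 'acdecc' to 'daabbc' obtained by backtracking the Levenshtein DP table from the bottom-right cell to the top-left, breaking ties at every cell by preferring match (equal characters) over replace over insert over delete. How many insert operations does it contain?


Edit distance = 5. Backtracking from cell (6, 6) with preference match > replace > insert > delete,
then listing the resulting alignment 'acdecc' -> 'daabbc' left to right:
  Step 1: replace a->d
  Step 2: replace c->a
  Step 3: replace d->a
  Step 4: replace e->b
  Step 5: replace c->b
  Step 6: keep 'c'
Total insertions: 0

0


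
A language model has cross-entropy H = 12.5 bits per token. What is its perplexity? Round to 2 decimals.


Perplexity formula: PP = 2^H
H = 12.5
PP = 2^12.5
Decompose: 2^12.5 = 2^12 * 2^0.5 = 2^12 * sqrt(2)
2^12 = 4096, sqrt(2) ~ 1.4142136
PP ~ 4096 * 1.4142136 = 5792.6189056
Rounded to 2 decimals: 5792.62

5792.62


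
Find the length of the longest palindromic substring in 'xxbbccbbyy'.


Scanning 'xxbbccbbyy' for palindromic substrings.
Substring at positions 2-7: 'bbccbb'.
Check: reverse('bbccbb') = 'bbccbb' -> palindrome confirmed.
Neighbouring characters ('x' / 'y') break symmetry, so it cannot extend further.
No longer palindromic substring exists; longest length = 6

6


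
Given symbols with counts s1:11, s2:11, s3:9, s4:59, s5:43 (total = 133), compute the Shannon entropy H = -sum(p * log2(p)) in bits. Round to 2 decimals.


Computing entropy H = -sum(p_i * log2(p_i)):
  s1: p = 11/133 = 0.0827, -p*log2(p) = 0.2974
  s2: p = 11/133 = 0.0827, -p*log2(p) = 0.2974
  s3: p = 9/133 = 0.0677, -p*log2(p) = 0.2629
  s4: p = 59/133 = 0.4436, -p*log2(p) = 0.5202
  s5: p = 43/133 = 0.3233, -p*log2(p) = 0.5267
H = sum of terms = 1.9046
Rounded to 2 decimals: 1.90

1.90


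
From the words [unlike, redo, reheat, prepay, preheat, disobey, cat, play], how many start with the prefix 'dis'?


Checking each word for prefix 'dis':
  'unlike' -> no (count: 0)
  'redo' -> no (count: 0)
  'reheat' -> no (count: 0)
  'prepay' -> no (count: 0)
  'preheat' -> no (count: 0)
  'disobey' -> YES, starts with 'dis' (count: 1)
  'cat' -> no (count: 1)
  'play' -> no (count: 1)
Total with prefix 'dis': 1

1


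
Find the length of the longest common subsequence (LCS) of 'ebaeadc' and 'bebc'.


DP table for LCS of 'ebaeadc' and 'bebc':
       b  e  b  c
    0  0  0  0  0
  e 0  0  1  1  1
  b 0  1  1  2  2
  a 0  1  1  2  2
  e 0  1  2  2  2
  a 0  1  2  2  2
  d 0  1  2  2  2
  c 0  1  2  2  3
LCS: 'ebc'
LCS length = 3

3


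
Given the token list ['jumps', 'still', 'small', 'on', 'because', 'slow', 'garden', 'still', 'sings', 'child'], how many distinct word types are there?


Listing all tokens and tracking unique types:
  Token 1: 'jumps' -> NEW (unique so far: 1)
  Token 2: 'still' -> NEW (unique so far: 2)
  Token 3: 'small' -> NEW (unique so far: 3)
  Token 4: 'on' -> NEW (unique so far: 4)
  Token 5: 'because' -> NEW (unique so far: 5)
  Token 6: 'slow' -> NEW (unique so far: 6)
  Token 7: 'garden' -> NEW (unique so far: 7)
  Token 8: 'still' -> duplicate (unique so far: 7)
  Token 9: 'sings' -> NEW (unique so far: 8)
  Token 10: 'child' -> NEW (unique so far: 9)
Unique types: ('because', 'child', 'garden', 'jumps', 'on', 'sings', 'slow', 'small', 'still')
Vocabulary size: 9

9


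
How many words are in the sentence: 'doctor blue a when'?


Counting words by splitting on spaces:
  Word 1: 'doctor'
  Word 2: 'blue'
  Word 3: 'a'
  Word 4: 'when'
Total words: 4

4


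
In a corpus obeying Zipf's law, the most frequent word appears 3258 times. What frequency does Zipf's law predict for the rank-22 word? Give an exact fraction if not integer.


Zipf's law: freq(rank) = f1 / rank
f1 = 3258, rank = 22
freq = 3258 / 22
GCD(3258, 22) = 2
Simplified: 1629/11

1629/11


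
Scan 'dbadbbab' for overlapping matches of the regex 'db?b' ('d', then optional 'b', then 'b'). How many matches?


Pattern: db?b means 'd', then optional 'b', then 'b'.
Scanning 'dbadbbab' position-by-position:
  Pos 0: window 'dba' -> MATCH
  Pos 1: window 'bad' -> no
  Pos 2: window 'adb' -> no
  Pos 3: window 'dbb' -> MATCH
  Pos 4: window 'bba' -> no
  Pos 5: window 'bab' -> no
  Pos 6: window 'ab' -> no
  Pos 7: window 'b' -> no
Total matches: 2

2


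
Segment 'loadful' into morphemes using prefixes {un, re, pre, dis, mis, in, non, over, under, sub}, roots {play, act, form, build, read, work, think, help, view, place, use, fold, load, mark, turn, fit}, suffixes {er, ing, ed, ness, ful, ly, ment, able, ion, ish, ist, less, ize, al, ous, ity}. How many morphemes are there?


Segmenting 'loadful' against the inventory:
  'load' -> root (morpheme 1)
  'ful' -> suffix (morpheme 2)
Total morphemes: 2

2


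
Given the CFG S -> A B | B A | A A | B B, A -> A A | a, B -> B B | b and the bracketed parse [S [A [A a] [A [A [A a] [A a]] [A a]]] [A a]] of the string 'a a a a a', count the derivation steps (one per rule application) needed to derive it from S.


Every bracketed nonterminal node [X ...] in the tree is produced by exactly one rule application.
Reading the tree off as a leftmost derivation:
  Step 1: S  =>  A A   (applied S -> A A)
  Step 2: A A  =>  A A A   (applied A -> A A)
  Step 3: A A A  =>  a A A   (applied A -> a)
  Step 4: a A A  =>  a A A A   (applied A -> A A)
  Step 5: a A A A  =>  a A A A A   (applied A -> A A)
  Step 6: a A A A A  =>  a a A A A   (applied A -> a)
  Step 7: a a A A A  =>  a a a A A   (applied A -> a)
  Step 8: a a a A A  =>  a a a a A   (applied A -> a)
  Step 9: a a a a A  =>  a a a a a   (applied A -> a)
Final yield: a a a a a
Total rewrite steps: 9

9


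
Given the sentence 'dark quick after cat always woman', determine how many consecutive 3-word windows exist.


Word trigrams from [6] words:
  Trigram 1: (dark quick after)
  Trigram 2: (quick after cat)
  Trigram 3: (after cat always)
  Trigram 4: (cat always woman)
Total word trigrams: 6 - 2 = 4

4


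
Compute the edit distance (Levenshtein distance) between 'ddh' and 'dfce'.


Building DP table for s1='ddh' (len 3) and s2='dfce' (len 4):
       d  f  c  e
    0  1  2  3  4
  d 1  0  1  2  3
  d 2  1  1  2  3
  h 3  2  2  2  3
Edit distance = dp[3][4] = 3

3


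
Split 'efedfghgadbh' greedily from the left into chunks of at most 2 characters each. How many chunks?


'efedfghgadbh' has 12 characters.
Chunking with max size 2:
  Chunk 1: 'ef' (positions 0-1)
  Chunk 2: 'ed' (positions 2-3)
  Chunk 3: 'fg' (positions 4-5)
  Chunk 4: 'hg' (positions 6-7)
  Chunk 5: 'ad' (positions 8-9)
  Chunk 6: 'bh' (positions 10-11)
Total chunks: ceil(12 / 2) = 6

6
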